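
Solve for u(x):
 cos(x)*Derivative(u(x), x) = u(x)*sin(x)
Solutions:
 u(x) = C1/cos(x)


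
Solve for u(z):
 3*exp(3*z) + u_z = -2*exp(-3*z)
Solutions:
 u(z) = C1 - exp(3*z) + 2*exp(-3*z)/3


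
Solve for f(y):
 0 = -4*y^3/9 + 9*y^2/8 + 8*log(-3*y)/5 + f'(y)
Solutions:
 f(y) = C1 + y^4/9 - 3*y^3/8 - 8*y*log(-y)/5 + 8*y*(1 - log(3))/5


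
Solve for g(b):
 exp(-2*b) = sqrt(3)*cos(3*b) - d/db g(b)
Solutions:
 g(b) = C1 + sqrt(3)*sin(3*b)/3 + exp(-2*b)/2


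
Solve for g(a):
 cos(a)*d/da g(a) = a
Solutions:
 g(a) = C1 + Integral(a/cos(a), a)


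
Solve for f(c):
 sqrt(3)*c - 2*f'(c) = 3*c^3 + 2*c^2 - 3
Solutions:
 f(c) = C1 - 3*c^4/8 - c^3/3 + sqrt(3)*c^2/4 + 3*c/2


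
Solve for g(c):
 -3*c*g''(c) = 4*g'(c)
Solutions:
 g(c) = C1 + C2/c^(1/3)


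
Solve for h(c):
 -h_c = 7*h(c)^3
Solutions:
 h(c) = -sqrt(2)*sqrt(-1/(C1 - 7*c))/2
 h(c) = sqrt(2)*sqrt(-1/(C1 - 7*c))/2


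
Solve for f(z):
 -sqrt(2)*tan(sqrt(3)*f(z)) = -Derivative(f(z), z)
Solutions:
 f(z) = sqrt(3)*(pi - asin(C1*exp(sqrt(6)*z)))/3
 f(z) = sqrt(3)*asin(C1*exp(sqrt(6)*z))/3


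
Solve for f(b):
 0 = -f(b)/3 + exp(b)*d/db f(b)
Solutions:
 f(b) = C1*exp(-exp(-b)/3)


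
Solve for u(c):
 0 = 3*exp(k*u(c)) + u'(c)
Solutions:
 u(c) = Piecewise((log(1/(C1*k + 3*c*k))/k, Ne(k, 0)), (nan, True))
 u(c) = Piecewise((C1 - 3*c, Eq(k, 0)), (nan, True))


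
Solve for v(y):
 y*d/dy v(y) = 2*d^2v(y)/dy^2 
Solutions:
 v(y) = C1 + C2*erfi(y/2)


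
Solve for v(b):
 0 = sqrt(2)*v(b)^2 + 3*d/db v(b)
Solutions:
 v(b) = 3/(C1 + sqrt(2)*b)


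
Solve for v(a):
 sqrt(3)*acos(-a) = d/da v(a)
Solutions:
 v(a) = C1 + sqrt(3)*(a*acos(-a) + sqrt(1 - a^2))


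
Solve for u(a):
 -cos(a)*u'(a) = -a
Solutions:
 u(a) = C1 + Integral(a/cos(a), a)


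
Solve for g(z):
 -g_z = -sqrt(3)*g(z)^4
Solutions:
 g(z) = (-1/(C1 + 3*sqrt(3)*z))^(1/3)
 g(z) = (-1/(C1 + sqrt(3)*z))^(1/3)*(-3^(2/3) - 3*3^(1/6)*I)/6
 g(z) = (-1/(C1 + sqrt(3)*z))^(1/3)*(-3^(2/3) + 3*3^(1/6)*I)/6


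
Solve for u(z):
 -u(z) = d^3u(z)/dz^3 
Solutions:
 u(z) = C3*exp(-z) + (C1*sin(sqrt(3)*z/2) + C2*cos(sqrt(3)*z/2))*exp(z/2)


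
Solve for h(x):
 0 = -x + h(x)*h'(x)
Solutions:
 h(x) = -sqrt(C1 + x^2)
 h(x) = sqrt(C1 + x^2)


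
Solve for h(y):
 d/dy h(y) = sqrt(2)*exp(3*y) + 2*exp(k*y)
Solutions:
 h(y) = C1 + sqrt(2)*exp(3*y)/3 + 2*exp(k*y)/k


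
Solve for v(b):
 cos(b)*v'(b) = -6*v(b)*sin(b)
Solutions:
 v(b) = C1*cos(b)^6


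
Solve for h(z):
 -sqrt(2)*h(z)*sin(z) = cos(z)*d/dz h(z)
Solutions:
 h(z) = C1*cos(z)^(sqrt(2))


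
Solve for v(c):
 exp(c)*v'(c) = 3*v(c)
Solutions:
 v(c) = C1*exp(-3*exp(-c))


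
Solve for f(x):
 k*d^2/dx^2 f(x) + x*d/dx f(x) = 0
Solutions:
 f(x) = C1 + C2*sqrt(k)*erf(sqrt(2)*x*sqrt(1/k)/2)


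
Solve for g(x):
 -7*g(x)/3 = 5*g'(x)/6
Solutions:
 g(x) = C1*exp(-14*x/5)


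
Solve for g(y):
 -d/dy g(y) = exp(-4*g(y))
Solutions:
 g(y) = log(-I*(C1 - 4*y)^(1/4))
 g(y) = log(I*(C1 - 4*y)^(1/4))
 g(y) = log(-(C1 - 4*y)^(1/4))
 g(y) = log(C1 - 4*y)/4


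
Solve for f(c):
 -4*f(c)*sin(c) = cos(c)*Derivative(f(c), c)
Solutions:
 f(c) = C1*cos(c)^4


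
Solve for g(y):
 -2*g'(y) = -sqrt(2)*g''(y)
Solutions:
 g(y) = C1 + C2*exp(sqrt(2)*y)


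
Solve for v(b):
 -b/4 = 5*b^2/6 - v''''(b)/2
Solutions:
 v(b) = C1 + C2*b + C3*b^2 + C4*b^3 + b^6/216 + b^5/240


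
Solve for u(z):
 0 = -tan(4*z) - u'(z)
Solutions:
 u(z) = C1 + log(cos(4*z))/4


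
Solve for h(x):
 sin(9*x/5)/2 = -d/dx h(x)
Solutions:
 h(x) = C1 + 5*cos(9*x/5)/18


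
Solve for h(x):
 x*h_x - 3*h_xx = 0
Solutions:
 h(x) = C1 + C2*erfi(sqrt(6)*x/6)


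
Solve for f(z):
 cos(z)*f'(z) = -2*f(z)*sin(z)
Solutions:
 f(z) = C1*cos(z)^2


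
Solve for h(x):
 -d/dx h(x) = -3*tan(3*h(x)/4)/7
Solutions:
 h(x) = -4*asin(C1*exp(9*x/28))/3 + 4*pi/3
 h(x) = 4*asin(C1*exp(9*x/28))/3


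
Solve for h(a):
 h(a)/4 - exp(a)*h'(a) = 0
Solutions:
 h(a) = C1*exp(-exp(-a)/4)


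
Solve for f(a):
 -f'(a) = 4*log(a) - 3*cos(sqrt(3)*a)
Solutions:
 f(a) = C1 - 4*a*log(a) + 4*a + sqrt(3)*sin(sqrt(3)*a)


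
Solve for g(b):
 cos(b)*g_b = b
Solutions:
 g(b) = C1 + Integral(b/cos(b), b)


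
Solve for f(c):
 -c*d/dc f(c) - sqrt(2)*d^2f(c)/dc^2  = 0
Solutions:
 f(c) = C1 + C2*erf(2^(1/4)*c/2)


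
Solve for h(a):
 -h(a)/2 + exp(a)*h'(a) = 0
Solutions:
 h(a) = C1*exp(-exp(-a)/2)


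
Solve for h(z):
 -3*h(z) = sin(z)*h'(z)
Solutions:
 h(z) = C1*(cos(z) + 1)^(3/2)/(cos(z) - 1)^(3/2)


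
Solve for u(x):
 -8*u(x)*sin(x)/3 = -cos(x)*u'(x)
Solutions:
 u(x) = C1/cos(x)^(8/3)


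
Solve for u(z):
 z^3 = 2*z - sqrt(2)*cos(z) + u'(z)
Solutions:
 u(z) = C1 + z^4/4 - z^2 + sqrt(2)*sin(z)


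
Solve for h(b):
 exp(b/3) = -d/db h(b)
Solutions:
 h(b) = C1 - 3*exp(b/3)


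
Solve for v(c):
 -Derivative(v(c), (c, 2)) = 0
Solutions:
 v(c) = C1 + C2*c


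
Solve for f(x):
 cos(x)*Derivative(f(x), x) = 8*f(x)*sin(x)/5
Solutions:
 f(x) = C1/cos(x)^(8/5)


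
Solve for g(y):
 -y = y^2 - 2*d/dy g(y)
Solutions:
 g(y) = C1 + y^3/6 + y^2/4


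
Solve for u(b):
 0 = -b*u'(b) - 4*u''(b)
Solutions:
 u(b) = C1 + C2*erf(sqrt(2)*b/4)


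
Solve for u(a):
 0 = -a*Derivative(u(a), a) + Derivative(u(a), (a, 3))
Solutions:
 u(a) = C1 + Integral(C2*airyai(a) + C3*airybi(a), a)


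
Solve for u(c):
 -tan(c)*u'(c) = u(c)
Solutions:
 u(c) = C1/sin(c)


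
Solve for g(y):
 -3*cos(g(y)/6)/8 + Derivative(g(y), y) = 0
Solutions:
 -3*y/8 - 3*log(sin(g(y)/6) - 1) + 3*log(sin(g(y)/6) + 1) = C1


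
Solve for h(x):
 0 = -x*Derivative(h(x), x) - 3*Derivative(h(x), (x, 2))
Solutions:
 h(x) = C1 + C2*erf(sqrt(6)*x/6)


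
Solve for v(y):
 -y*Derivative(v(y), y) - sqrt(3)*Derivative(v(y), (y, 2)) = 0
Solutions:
 v(y) = C1 + C2*erf(sqrt(2)*3^(3/4)*y/6)


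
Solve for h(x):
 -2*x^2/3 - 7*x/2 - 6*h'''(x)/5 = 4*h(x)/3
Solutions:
 h(x) = C3*exp(-30^(1/3)*x/3) - x^2/2 - 21*x/8 + (C1*sin(10^(1/3)*3^(5/6)*x/6) + C2*cos(10^(1/3)*3^(5/6)*x/6))*exp(30^(1/3)*x/6)


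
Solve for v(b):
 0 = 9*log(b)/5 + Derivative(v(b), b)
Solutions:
 v(b) = C1 - 9*b*log(b)/5 + 9*b/5


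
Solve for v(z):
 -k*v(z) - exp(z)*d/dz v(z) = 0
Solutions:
 v(z) = C1*exp(k*exp(-z))


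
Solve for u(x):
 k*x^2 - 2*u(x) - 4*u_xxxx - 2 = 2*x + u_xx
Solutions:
 u(x) = k*x^2/2 - k/2 - x + (C1*sin(2^(3/4)*x*cos(atan(sqrt(31))/2)/2) + C2*cos(2^(3/4)*x*cos(atan(sqrt(31))/2)/2))*exp(-2^(3/4)*x*sin(atan(sqrt(31))/2)/2) + (C3*sin(2^(3/4)*x*cos(atan(sqrt(31))/2)/2) + C4*cos(2^(3/4)*x*cos(atan(sqrt(31))/2)/2))*exp(2^(3/4)*x*sin(atan(sqrt(31))/2)/2) - 1


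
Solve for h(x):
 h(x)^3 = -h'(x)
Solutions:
 h(x) = -sqrt(2)*sqrt(-1/(C1 - x))/2
 h(x) = sqrt(2)*sqrt(-1/(C1 - x))/2


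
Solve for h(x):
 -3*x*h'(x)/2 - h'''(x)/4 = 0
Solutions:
 h(x) = C1 + Integral(C2*airyai(-6^(1/3)*x) + C3*airybi(-6^(1/3)*x), x)


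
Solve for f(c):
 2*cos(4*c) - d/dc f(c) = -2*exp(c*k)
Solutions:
 f(c) = C1 + sin(4*c)/2 + 2*exp(c*k)/k


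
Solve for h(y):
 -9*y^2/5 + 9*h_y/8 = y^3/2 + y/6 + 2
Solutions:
 h(y) = C1 + y^4/9 + 8*y^3/15 + 2*y^2/27 + 16*y/9


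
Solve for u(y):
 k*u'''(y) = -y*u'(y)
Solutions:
 u(y) = C1 + Integral(C2*airyai(y*(-1/k)^(1/3)) + C3*airybi(y*(-1/k)^(1/3)), y)


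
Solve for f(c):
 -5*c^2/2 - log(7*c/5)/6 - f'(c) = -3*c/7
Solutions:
 f(c) = C1 - 5*c^3/6 + 3*c^2/14 - c*log(c)/6 - c*log(7)/6 + c/6 + c*log(5)/6


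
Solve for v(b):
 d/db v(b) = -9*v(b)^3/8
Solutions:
 v(b) = -2*sqrt(-1/(C1 - 9*b))
 v(b) = 2*sqrt(-1/(C1 - 9*b))


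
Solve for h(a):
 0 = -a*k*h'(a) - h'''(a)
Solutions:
 h(a) = C1 + Integral(C2*airyai(a*(-k)^(1/3)) + C3*airybi(a*(-k)^(1/3)), a)


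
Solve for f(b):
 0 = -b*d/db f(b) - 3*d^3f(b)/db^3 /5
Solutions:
 f(b) = C1 + Integral(C2*airyai(-3^(2/3)*5^(1/3)*b/3) + C3*airybi(-3^(2/3)*5^(1/3)*b/3), b)


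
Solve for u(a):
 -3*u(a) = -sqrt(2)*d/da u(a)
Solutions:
 u(a) = C1*exp(3*sqrt(2)*a/2)


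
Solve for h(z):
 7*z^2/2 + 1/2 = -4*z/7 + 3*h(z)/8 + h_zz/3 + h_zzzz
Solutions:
 h(z) = 28*z^2/3 + 32*z/21 + (C1*sin(6^(1/4)*z*cos(atan(5*sqrt(2)/2)/2)/2) + C2*cos(6^(1/4)*z*cos(atan(5*sqrt(2)/2)/2)/2))*exp(-6^(1/4)*z*sin(atan(5*sqrt(2)/2)/2)/2) + (C3*sin(6^(1/4)*z*cos(atan(5*sqrt(2)/2)/2)/2) + C4*cos(6^(1/4)*z*cos(atan(5*sqrt(2)/2)/2)/2))*exp(6^(1/4)*z*sin(atan(5*sqrt(2)/2)/2)/2) - 412/27


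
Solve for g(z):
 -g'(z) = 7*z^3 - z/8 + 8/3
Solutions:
 g(z) = C1 - 7*z^4/4 + z^2/16 - 8*z/3


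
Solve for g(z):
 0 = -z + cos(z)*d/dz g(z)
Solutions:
 g(z) = C1 + Integral(z/cos(z), z)


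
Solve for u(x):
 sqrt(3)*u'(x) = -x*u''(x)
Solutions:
 u(x) = C1 + C2*x^(1 - sqrt(3))


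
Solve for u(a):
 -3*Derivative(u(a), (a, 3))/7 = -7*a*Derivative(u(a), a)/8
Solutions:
 u(a) = C1 + Integral(C2*airyai(21^(2/3)*a/6) + C3*airybi(21^(2/3)*a/6), a)


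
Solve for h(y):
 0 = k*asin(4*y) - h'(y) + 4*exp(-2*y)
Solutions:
 h(y) = C1 + k*y*asin(4*y) + k*sqrt(1 - 16*y^2)/4 - 2*exp(-2*y)


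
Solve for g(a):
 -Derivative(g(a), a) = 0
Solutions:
 g(a) = C1


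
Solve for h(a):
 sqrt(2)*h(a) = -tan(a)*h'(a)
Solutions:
 h(a) = C1/sin(a)^(sqrt(2))


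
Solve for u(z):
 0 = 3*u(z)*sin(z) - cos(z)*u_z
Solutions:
 u(z) = C1/cos(z)^3


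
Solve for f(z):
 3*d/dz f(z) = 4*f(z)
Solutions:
 f(z) = C1*exp(4*z/3)


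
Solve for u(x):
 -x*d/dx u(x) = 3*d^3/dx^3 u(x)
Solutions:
 u(x) = C1 + Integral(C2*airyai(-3^(2/3)*x/3) + C3*airybi(-3^(2/3)*x/3), x)


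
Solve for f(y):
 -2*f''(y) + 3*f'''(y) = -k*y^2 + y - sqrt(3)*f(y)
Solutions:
 f(y) = C1*exp(y*(8*2^(1/3)/(-16 + sqrt(-256 + (-16 + 243*sqrt(3))^2) + 243*sqrt(3))^(1/3) + 8 + 2^(2/3)*(-16 + sqrt(-256 + (-16 + 243*sqrt(3))^2) + 243*sqrt(3))^(1/3))/36)*sin(2^(1/3)*sqrt(3)*y*(-2^(1/3)*(-16 + 27*sqrt(-256/729 + (-16/27 + 9*sqrt(3))^2) + 243*sqrt(3))^(1/3) + 8/(-16 + 27*sqrt(-256/729 + (-16/27 + 9*sqrt(3))^2) + 243*sqrt(3))^(1/3))/36) + C2*exp(y*(8*2^(1/3)/(-16 + sqrt(-256 + (-16 + 243*sqrt(3))^2) + 243*sqrt(3))^(1/3) + 8 + 2^(2/3)*(-16 + sqrt(-256 + (-16 + 243*sqrt(3))^2) + 243*sqrt(3))^(1/3))/36)*cos(2^(1/3)*sqrt(3)*y*(-2^(1/3)*(-16 + 27*sqrt(-256/729 + (-16/27 + 9*sqrt(3))^2) + 243*sqrt(3))^(1/3) + 8/(-16 + 27*sqrt(-256/729 + (-16/27 + 9*sqrt(3))^2) + 243*sqrt(3))^(1/3))/36) + C3*exp(y*(-2^(2/3)*(-16 + sqrt(-256 + (-16 + 243*sqrt(3))^2) + 243*sqrt(3))^(1/3) - 8*2^(1/3)/(-16 + sqrt(-256 + (-16 + 243*sqrt(3))^2) + 243*sqrt(3))^(1/3) + 4)/18) - sqrt(3)*k*y^2/3 - 4*k/3 + sqrt(3)*y/3


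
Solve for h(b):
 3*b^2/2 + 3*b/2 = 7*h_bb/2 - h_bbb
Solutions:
 h(b) = C1 + C2*b + C3*exp(7*b/2) + b^4/28 + 11*b^3/98 + 33*b^2/343


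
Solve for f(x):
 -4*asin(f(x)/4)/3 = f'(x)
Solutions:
 Integral(1/asin(_y/4), (_y, f(x))) = C1 - 4*x/3


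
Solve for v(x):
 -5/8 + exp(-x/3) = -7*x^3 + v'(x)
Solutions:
 v(x) = C1 + 7*x^4/4 - 5*x/8 - 3*exp(-x/3)


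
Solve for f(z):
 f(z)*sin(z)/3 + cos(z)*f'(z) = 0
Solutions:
 f(z) = C1*cos(z)^(1/3)


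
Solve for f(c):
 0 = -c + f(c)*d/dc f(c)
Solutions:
 f(c) = -sqrt(C1 + c^2)
 f(c) = sqrt(C1 + c^2)


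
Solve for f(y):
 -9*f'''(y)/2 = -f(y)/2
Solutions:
 f(y) = C3*exp(3^(1/3)*y/3) + (C1*sin(3^(5/6)*y/6) + C2*cos(3^(5/6)*y/6))*exp(-3^(1/3)*y/6)


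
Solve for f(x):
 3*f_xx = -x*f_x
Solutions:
 f(x) = C1 + C2*erf(sqrt(6)*x/6)


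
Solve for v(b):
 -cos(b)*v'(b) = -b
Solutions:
 v(b) = C1 + Integral(b/cos(b), b)


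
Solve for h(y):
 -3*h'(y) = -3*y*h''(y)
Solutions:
 h(y) = C1 + C2*y^2


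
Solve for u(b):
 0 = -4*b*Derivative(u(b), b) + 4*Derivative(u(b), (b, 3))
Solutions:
 u(b) = C1 + Integral(C2*airyai(b) + C3*airybi(b), b)


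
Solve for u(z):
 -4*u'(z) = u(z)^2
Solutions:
 u(z) = 4/(C1 + z)


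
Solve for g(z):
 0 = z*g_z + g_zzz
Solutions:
 g(z) = C1 + Integral(C2*airyai(-z) + C3*airybi(-z), z)


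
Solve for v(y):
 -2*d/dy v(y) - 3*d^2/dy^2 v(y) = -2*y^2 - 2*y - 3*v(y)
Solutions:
 v(y) = C1*exp(y*(-1 + sqrt(10))/3) + C2*exp(-y*(1 + sqrt(10))/3) - 2*y^2/3 - 14*y/9 - 64/27


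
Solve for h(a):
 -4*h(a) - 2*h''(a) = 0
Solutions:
 h(a) = C1*sin(sqrt(2)*a) + C2*cos(sqrt(2)*a)


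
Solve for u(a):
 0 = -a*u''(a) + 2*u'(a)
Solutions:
 u(a) = C1 + C2*a^3


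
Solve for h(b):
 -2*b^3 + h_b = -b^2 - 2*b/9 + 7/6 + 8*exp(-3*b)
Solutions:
 h(b) = C1 + b^4/2 - b^3/3 - b^2/9 + 7*b/6 - 8*exp(-3*b)/3


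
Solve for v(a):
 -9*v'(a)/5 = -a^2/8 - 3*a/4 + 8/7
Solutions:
 v(a) = C1 + 5*a^3/216 + 5*a^2/24 - 40*a/63


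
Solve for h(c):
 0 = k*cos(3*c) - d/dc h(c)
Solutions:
 h(c) = C1 + k*sin(3*c)/3


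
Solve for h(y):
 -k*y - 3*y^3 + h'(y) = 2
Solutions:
 h(y) = C1 + k*y^2/2 + 3*y^4/4 + 2*y


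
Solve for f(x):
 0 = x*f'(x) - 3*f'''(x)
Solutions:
 f(x) = C1 + Integral(C2*airyai(3^(2/3)*x/3) + C3*airybi(3^(2/3)*x/3), x)


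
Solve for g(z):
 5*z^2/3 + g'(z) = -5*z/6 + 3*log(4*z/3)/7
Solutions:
 g(z) = C1 - 5*z^3/9 - 5*z^2/12 + 3*z*log(z)/7 - 3*z*log(3)/7 - 3*z/7 + 6*z*log(2)/7


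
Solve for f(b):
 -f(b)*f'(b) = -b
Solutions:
 f(b) = -sqrt(C1 + b^2)
 f(b) = sqrt(C1 + b^2)


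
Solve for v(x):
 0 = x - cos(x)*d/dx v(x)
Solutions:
 v(x) = C1 + Integral(x/cos(x), x)


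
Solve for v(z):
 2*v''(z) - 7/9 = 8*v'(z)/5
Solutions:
 v(z) = C1 + C2*exp(4*z/5) - 35*z/72


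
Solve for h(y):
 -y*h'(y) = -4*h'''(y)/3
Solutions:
 h(y) = C1 + Integral(C2*airyai(6^(1/3)*y/2) + C3*airybi(6^(1/3)*y/2), y)


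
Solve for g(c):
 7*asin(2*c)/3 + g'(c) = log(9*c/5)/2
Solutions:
 g(c) = C1 + c*log(c)/2 - 7*c*asin(2*c)/3 - c*log(5)/2 - c/2 + c*log(3) - 7*sqrt(1 - 4*c^2)/6


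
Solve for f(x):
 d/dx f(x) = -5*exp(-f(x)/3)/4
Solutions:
 f(x) = 3*log(C1 - 5*x/12)


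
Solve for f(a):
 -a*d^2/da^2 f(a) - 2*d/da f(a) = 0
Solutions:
 f(a) = C1 + C2/a


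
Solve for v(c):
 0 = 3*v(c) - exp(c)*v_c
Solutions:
 v(c) = C1*exp(-3*exp(-c))


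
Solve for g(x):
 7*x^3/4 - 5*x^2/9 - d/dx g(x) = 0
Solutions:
 g(x) = C1 + 7*x^4/16 - 5*x^3/27


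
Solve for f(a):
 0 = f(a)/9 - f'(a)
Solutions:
 f(a) = C1*exp(a/9)


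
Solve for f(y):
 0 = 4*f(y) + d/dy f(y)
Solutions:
 f(y) = C1*exp(-4*y)


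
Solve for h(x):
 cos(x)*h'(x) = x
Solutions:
 h(x) = C1 + Integral(x/cos(x), x)


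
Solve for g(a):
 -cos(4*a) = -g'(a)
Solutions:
 g(a) = C1 + sin(4*a)/4


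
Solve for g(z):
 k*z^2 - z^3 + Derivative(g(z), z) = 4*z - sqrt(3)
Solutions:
 g(z) = C1 - k*z^3/3 + z^4/4 + 2*z^2 - sqrt(3)*z


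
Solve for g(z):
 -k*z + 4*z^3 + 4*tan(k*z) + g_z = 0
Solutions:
 g(z) = C1 + k*z^2/2 - z^4 - 4*Piecewise((-log(cos(k*z))/k, Ne(k, 0)), (0, True))


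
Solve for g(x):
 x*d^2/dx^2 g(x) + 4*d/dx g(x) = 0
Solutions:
 g(x) = C1 + C2/x^3


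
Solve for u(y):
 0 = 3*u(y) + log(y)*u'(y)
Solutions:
 u(y) = C1*exp(-3*li(y))


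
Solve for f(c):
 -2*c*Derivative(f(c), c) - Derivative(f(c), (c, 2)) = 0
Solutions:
 f(c) = C1 + C2*erf(c)


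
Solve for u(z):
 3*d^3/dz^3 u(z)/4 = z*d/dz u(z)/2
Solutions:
 u(z) = C1 + Integral(C2*airyai(2^(1/3)*3^(2/3)*z/3) + C3*airybi(2^(1/3)*3^(2/3)*z/3), z)


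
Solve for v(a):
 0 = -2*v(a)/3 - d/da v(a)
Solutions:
 v(a) = C1*exp(-2*a/3)


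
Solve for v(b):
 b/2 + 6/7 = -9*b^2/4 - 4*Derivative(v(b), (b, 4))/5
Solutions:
 v(b) = C1 + C2*b + C3*b^2 + C4*b^3 - b^6/128 - b^5/192 - 5*b^4/112


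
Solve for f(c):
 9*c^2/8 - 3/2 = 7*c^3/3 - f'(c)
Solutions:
 f(c) = C1 + 7*c^4/12 - 3*c^3/8 + 3*c/2


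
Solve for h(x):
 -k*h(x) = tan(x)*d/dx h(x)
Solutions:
 h(x) = C1*exp(-k*log(sin(x)))


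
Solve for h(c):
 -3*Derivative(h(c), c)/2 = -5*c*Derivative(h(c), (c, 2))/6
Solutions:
 h(c) = C1 + C2*c^(14/5)


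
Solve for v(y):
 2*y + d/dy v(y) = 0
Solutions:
 v(y) = C1 - y^2


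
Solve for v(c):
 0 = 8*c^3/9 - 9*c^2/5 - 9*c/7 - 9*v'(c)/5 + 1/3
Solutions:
 v(c) = C1 + 10*c^4/81 - c^3/3 - 5*c^2/14 + 5*c/27


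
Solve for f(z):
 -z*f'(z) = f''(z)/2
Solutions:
 f(z) = C1 + C2*erf(z)


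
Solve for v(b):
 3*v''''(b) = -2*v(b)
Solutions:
 v(b) = (C1*sin(6^(3/4)*b/6) + C2*cos(6^(3/4)*b/6))*exp(-6^(3/4)*b/6) + (C3*sin(6^(3/4)*b/6) + C4*cos(6^(3/4)*b/6))*exp(6^(3/4)*b/6)


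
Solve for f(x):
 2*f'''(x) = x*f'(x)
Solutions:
 f(x) = C1 + Integral(C2*airyai(2^(2/3)*x/2) + C3*airybi(2^(2/3)*x/2), x)


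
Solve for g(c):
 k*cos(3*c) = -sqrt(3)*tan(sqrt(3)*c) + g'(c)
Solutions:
 g(c) = C1 + k*sin(3*c)/3 - log(cos(sqrt(3)*c))


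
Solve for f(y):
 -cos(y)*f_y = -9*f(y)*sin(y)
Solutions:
 f(y) = C1/cos(y)^9


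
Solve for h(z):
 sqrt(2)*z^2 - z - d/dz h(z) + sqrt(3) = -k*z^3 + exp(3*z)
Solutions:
 h(z) = C1 + k*z^4/4 + sqrt(2)*z^3/3 - z^2/2 + sqrt(3)*z - exp(3*z)/3


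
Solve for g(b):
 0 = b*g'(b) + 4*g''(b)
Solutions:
 g(b) = C1 + C2*erf(sqrt(2)*b/4)


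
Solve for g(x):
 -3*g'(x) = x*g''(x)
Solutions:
 g(x) = C1 + C2/x^2


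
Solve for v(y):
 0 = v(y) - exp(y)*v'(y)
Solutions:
 v(y) = C1*exp(-exp(-y))


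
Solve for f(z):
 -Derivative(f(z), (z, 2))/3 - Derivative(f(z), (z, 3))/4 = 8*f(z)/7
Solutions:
 f(z) = C1*exp(z*(-28 + 14*2^(2/3)*7^(1/3)/(27*sqrt(785) + 757)^(1/3) + 2^(1/3)*7^(2/3)*(27*sqrt(785) + 757)^(1/3))/63)*sin(14^(1/3)*sqrt(3)*z*(-7^(1/3)*(27*sqrt(785) + 757)^(1/3) + 14*2^(1/3)/(27*sqrt(785) + 757)^(1/3))/63) + C2*exp(z*(-28 + 14*2^(2/3)*7^(1/3)/(27*sqrt(785) + 757)^(1/3) + 2^(1/3)*7^(2/3)*(27*sqrt(785) + 757)^(1/3))/63)*cos(14^(1/3)*sqrt(3)*z*(-7^(1/3)*(27*sqrt(785) + 757)^(1/3) + 14*2^(1/3)/(27*sqrt(785) + 757)^(1/3))/63) + C3*exp(-2*z*(14*2^(2/3)*7^(1/3)/(27*sqrt(785) + 757)^(1/3) + 14 + 2^(1/3)*7^(2/3)*(27*sqrt(785) + 757)^(1/3))/63)


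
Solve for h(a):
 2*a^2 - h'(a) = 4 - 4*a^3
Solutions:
 h(a) = C1 + a^4 + 2*a^3/3 - 4*a


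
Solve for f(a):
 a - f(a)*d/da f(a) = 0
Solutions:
 f(a) = -sqrt(C1 + a^2)
 f(a) = sqrt(C1 + a^2)


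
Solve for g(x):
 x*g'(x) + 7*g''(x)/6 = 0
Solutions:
 g(x) = C1 + C2*erf(sqrt(21)*x/7)


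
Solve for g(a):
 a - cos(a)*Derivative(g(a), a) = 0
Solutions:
 g(a) = C1 + Integral(a/cos(a), a)


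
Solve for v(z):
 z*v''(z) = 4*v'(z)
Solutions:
 v(z) = C1 + C2*z^5


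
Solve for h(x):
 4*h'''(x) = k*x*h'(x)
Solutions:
 h(x) = C1 + Integral(C2*airyai(2^(1/3)*k^(1/3)*x/2) + C3*airybi(2^(1/3)*k^(1/3)*x/2), x)


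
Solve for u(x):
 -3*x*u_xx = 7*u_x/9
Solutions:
 u(x) = C1 + C2*x^(20/27)


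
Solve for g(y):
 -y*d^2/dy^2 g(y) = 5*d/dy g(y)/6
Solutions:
 g(y) = C1 + C2*y^(1/6)


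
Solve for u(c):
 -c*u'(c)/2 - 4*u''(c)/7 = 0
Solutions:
 u(c) = C1 + C2*erf(sqrt(7)*c/4)


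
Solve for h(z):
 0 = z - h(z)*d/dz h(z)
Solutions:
 h(z) = -sqrt(C1 + z^2)
 h(z) = sqrt(C1 + z^2)


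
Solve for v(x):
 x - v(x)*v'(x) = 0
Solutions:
 v(x) = -sqrt(C1 + x^2)
 v(x) = sqrt(C1 + x^2)


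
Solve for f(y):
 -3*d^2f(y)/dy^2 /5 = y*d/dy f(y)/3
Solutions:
 f(y) = C1 + C2*erf(sqrt(10)*y/6)


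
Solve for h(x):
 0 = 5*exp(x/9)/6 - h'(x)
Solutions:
 h(x) = C1 + 15*exp(x/9)/2


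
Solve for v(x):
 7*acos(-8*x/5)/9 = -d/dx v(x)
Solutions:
 v(x) = C1 - 7*x*acos(-8*x/5)/9 - 7*sqrt(25 - 64*x^2)/72


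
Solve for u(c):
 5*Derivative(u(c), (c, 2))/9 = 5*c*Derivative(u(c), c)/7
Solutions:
 u(c) = C1 + C2*erfi(3*sqrt(14)*c/14)


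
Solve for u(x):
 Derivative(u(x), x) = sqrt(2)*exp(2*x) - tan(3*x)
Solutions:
 u(x) = C1 + sqrt(2)*exp(2*x)/2 + log(cos(3*x))/3


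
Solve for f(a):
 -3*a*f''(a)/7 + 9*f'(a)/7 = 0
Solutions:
 f(a) = C1 + C2*a^4


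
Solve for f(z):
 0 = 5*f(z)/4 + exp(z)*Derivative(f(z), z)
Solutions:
 f(z) = C1*exp(5*exp(-z)/4)


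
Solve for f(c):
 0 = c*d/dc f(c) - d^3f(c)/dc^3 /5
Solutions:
 f(c) = C1 + Integral(C2*airyai(5^(1/3)*c) + C3*airybi(5^(1/3)*c), c)


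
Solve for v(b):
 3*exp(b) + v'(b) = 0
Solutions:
 v(b) = C1 - 3*exp(b)


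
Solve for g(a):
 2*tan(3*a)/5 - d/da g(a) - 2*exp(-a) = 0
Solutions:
 g(a) = C1 + log(tan(3*a)^2 + 1)/15 + 2*exp(-a)


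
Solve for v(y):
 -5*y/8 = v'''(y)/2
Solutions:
 v(y) = C1 + C2*y + C3*y^2 - 5*y^4/96


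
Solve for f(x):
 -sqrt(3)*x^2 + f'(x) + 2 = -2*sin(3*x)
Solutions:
 f(x) = C1 + sqrt(3)*x^3/3 - 2*x + 2*cos(3*x)/3


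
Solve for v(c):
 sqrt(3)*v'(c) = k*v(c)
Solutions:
 v(c) = C1*exp(sqrt(3)*c*k/3)


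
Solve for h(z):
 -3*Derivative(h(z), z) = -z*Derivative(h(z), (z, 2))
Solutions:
 h(z) = C1 + C2*z^4


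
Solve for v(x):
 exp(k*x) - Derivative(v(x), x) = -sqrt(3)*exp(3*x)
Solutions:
 v(x) = C1 + sqrt(3)*exp(3*x)/3 + exp(k*x)/k


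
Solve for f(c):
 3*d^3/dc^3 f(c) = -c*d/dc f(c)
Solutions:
 f(c) = C1 + Integral(C2*airyai(-3^(2/3)*c/3) + C3*airybi(-3^(2/3)*c/3), c)


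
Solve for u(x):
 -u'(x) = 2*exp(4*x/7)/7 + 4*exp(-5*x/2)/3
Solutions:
 u(x) = C1 - exp(4*x/7)/2 + 8*exp(-5*x/2)/15


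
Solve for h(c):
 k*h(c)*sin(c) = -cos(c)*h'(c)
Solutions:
 h(c) = C1*exp(k*log(cos(c)))


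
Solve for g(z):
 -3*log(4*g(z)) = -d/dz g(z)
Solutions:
 -Integral(1/(log(_y) + 2*log(2)), (_y, g(z)))/3 = C1 - z


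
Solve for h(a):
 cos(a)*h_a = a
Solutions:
 h(a) = C1 + Integral(a/cos(a), a)


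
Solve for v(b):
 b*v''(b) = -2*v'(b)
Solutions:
 v(b) = C1 + C2/b


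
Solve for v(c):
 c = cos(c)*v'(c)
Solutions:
 v(c) = C1 + Integral(c/cos(c), c)


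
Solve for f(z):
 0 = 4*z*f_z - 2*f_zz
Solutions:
 f(z) = C1 + C2*erfi(z)


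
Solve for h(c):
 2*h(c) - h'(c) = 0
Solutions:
 h(c) = C1*exp(2*c)


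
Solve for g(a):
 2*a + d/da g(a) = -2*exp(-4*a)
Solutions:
 g(a) = C1 - a^2 + exp(-4*a)/2


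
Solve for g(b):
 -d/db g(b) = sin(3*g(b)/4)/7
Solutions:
 b/7 + 2*log(cos(3*g(b)/4) - 1)/3 - 2*log(cos(3*g(b)/4) + 1)/3 = C1


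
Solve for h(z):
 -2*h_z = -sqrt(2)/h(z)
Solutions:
 h(z) = -sqrt(C1 + sqrt(2)*z)
 h(z) = sqrt(C1 + sqrt(2)*z)


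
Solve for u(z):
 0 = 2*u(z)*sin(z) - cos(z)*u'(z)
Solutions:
 u(z) = C1/cos(z)^2


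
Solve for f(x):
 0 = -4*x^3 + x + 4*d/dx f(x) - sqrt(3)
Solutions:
 f(x) = C1 + x^4/4 - x^2/8 + sqrt(3)*x/4


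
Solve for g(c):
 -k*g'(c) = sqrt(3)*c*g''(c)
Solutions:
 g(c) = C1 + c^(-sqrt(3)*re(k)/3 + 1)*(C2*sin(sqrt(3)*log(c)*Abs(im(k))/3) + C3*cos(sqrt(3)*log(c)*im(k)/3))


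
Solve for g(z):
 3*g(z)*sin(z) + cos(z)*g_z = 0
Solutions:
 g(z) = C1*cos(z)^3


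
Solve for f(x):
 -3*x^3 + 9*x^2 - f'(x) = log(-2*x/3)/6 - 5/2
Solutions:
 f(x) = C1 - 3*x^4/4 + 3*x^3 - x*log(-x)/6 + x*(-log(2) + log(3) + 16)/6


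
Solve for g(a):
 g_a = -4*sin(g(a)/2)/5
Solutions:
 4*a/5 + log(cos(g(a)/2) - 1) - log(cos(g(a)/2) + 1) = C1


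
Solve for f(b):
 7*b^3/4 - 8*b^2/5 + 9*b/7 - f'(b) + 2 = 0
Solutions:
 f(b) = C1 + 7*b^4/16 - 8*b^3/15 + 9*b^2/14 + 2*b


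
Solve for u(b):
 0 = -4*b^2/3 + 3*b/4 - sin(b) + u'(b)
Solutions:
 u(b) = C1 + 4*b^3/9 - 3*b^2/8 - cos(b)


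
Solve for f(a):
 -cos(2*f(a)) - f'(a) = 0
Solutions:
 f(a) = -asin((C1 + exp(4*a))/(C1 - exp(4*a)))/2 + pi/2
 f(a) = asin((C1 + exp(4*a))/(C1 - exp(4*a)))/2


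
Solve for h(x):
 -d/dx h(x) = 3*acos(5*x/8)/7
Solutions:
 h(x) = C1 - 3*x*acos(5*x/8)/7 + 3*sqrt(64 - 25*x^2)/35


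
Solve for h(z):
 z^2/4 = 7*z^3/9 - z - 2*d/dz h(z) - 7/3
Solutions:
 h(z) = C1 + 7*z^4/72 - z^3/24 - z^2/4 - 7*z/6


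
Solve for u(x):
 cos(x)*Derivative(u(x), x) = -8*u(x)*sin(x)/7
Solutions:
 u(x) = C1*cos(x)^(8/7)


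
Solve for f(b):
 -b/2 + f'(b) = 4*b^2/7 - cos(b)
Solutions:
 f(b) = C1 + 4*b^3/21 + b^2/4 - sin(b)


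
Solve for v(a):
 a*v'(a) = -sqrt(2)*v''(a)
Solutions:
 v(a) = C1 + C2*erf(2^(1/4)*a/2)


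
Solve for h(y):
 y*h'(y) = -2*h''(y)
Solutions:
 h(y) = C1 + C2*erf(y/2)


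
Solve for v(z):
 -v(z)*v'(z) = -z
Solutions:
 v(z) = -sqrt(C1 + z^2)
 v(z) = sqrt(C1 + z^2)


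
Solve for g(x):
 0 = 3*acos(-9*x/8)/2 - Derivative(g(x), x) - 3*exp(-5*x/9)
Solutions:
 g(x) = C1 + 3*x*acos(-9*x/8)/2 + sqrt(64 - 81*x^2)/6 + 27*exp(-5*x/9)/5


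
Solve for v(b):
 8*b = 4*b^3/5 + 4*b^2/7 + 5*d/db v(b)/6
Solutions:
 v(b) = C1 - 6*b^4/25 - 8*b^3/35 + 24*b^2/5


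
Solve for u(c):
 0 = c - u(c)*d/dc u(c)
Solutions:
 u(c) = -sqrt(C1 + c^2)
 u(c) = sqrt(C1 + c^2)


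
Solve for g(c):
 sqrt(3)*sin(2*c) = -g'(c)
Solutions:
 g(c) = C1 + sqrt(3)*cos(2*c)/2


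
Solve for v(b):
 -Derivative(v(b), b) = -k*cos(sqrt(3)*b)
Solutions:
 v(b) = C1 + sqrt(3)*k*sin(sqrt(3)*b)/3


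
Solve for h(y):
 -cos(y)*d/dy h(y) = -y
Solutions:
 h(y) = C1 + Integral(y/cos(y), y)


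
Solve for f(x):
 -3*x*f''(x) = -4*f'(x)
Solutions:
 f(x) = C1 + C2*x^(7/3)


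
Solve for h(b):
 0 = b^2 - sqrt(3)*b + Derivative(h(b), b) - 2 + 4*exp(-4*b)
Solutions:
 h(b) = C1 - b^3/3 + sqrt(3)*b^2/2 + 2*b + exp(-4*b)


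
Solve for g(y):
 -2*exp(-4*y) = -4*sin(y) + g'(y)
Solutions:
 g(y) = C1 - 4*cos(y) + exp(-4*y)/2


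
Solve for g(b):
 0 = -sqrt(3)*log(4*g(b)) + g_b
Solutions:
 -sqrt(3)*Integral(1/(log(_y) + 2*log(2)), (_y, g(b)))/3 = C1 - b


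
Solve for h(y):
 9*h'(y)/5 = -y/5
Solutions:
 h(y) = C1 - y^2/18


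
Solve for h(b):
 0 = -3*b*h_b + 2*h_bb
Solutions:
 h(b) = C1 + C2*erfi(sqrt(3)*b/2)


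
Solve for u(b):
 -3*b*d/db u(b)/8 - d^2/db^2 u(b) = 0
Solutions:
 u(b) = C1 + C2*erf(sqrt(3)*b/4)


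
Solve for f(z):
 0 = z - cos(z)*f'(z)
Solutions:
 f(z) = C1 + Integral(z/cos(z), z)


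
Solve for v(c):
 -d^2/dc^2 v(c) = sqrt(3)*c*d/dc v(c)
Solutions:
 v(c) = C1 + C2*erf(sqrt(2)*3^(1/4)*c/2)


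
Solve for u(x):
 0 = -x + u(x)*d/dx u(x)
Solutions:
 u(x) = -sqrt(C1 + x^2)
 u(x) = sqrt(C1 + x^2)


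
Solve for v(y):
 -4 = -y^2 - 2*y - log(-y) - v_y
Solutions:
 v(y) = C1 - y^3/3 - y^2 - y*log(-y) + 5*y


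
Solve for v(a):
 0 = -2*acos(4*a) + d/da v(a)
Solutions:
 v(a) = C1 + 2*a*acos(4*a) - sqrt(1 - 16*a^2)/2


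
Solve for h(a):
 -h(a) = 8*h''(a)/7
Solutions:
 h(a) = C1*sin(sqrt(14)*a/4) + C2*cos(sqrt(14)*a/4)


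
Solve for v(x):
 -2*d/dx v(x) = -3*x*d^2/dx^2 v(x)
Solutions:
 v(x) = C1 + C2*x^(5/3)


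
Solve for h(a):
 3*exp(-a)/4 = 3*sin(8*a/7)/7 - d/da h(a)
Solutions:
 h(a) = C1 - 3*cos(8*a/7)/8 + 3*exp(-a)/4


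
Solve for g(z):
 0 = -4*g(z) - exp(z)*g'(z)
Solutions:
 g(z) = C1*exp(4*exp(-z))


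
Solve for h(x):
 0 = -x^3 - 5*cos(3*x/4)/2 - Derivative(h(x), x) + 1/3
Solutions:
 h(x) = C1 - x^4/4 + x/3 - 10*sin(3*x/4)/3


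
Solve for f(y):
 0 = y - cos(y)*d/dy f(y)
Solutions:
 f(y) = C1 + Integral(y/cos(y), y)


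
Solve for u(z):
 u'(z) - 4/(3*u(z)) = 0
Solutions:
 u(z) = -sqrt(C1 + 24*z)/3
 u(z) = sqrt(C1 + 24*z)/3


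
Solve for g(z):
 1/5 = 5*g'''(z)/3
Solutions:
 g(z) = C1 + C2*z + C3*z^2 + z^3/50


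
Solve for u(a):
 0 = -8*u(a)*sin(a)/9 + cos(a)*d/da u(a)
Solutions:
 u(a) = C1/cos(a)^(8/9)


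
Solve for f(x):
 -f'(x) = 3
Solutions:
 f(x) = C1 - 3*x


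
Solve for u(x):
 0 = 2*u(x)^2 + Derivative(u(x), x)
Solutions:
 u(x) = 1/(C1 + 2*x)


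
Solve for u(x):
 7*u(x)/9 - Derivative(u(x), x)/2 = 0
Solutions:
 u(x) = C1*exp(14*x/9)


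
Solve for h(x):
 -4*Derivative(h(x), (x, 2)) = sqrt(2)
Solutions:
 h(x) = C1 + C2*x - sqrt(2)*x^2/8


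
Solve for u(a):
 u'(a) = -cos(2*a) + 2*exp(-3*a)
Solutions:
 u(a) = C1 - sin(2*a)/2 - 2*exp(-3*a)/3


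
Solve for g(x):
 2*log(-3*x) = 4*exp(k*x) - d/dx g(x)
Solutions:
 g(x) = C1 - 2*x*log(-x) + 2*x*(1 - log(3)) + Piecewise((4*exp(k*x)/k, Ne(k, 0)), (4*x, True))


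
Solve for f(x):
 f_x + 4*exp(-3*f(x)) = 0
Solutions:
 f(x) = log(C1 - 12*x)/3
 f(x) = log((-3^(1/3) - 3^(5/6)*I)*(C1 - 4*x)^(1/3)/2)
 f(x) = log((-3^(1/3) + 3^(5/6)*I)*(C1 - 4*x)^(1/3)/2)


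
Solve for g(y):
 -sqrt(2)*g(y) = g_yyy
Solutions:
 g(y) = C3*exp(-2^(1/6)*y) + (C1*sin(2^(1/6)*sqrt(3)*y/2) + C2*cos(2^(1/6)*sqrt(3)*y/2))*exp(2^(1/6)*y/2)


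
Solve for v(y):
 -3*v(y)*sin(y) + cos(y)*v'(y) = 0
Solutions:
 v(y) = C1/cos(y)^3


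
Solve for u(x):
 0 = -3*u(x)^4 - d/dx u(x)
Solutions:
 u(x) = (-3^(2/3) - 3*3^(1/6)*I)*(1/(C1 + 3*x))^(1/3)/6
 u(x) = (-3^(2/3) + 3*3^(1/6)*I)*(1/(C1 + 3*x))^(1/3)/6
 u(x) = (1/(C1 + 9*x))^(1/3)


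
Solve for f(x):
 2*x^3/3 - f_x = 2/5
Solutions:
 f(x) = C1 + x^4/6 - 2*x/5


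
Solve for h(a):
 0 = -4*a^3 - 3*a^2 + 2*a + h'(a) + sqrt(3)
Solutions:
 h(a) = C1 + a^4 + a^3 - a^2 - sqrt(3)*a


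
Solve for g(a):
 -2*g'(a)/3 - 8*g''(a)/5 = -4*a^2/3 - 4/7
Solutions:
 g(a) = C1 + C2*exp(-5*a/12) + 2*a^3/3 - 24*a^2/5 + 4182*a/175


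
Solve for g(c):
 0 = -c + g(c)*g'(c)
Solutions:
 g(c) = -sqrt(C1 + c^2)
 g(c) = sqrt(C1 + c^2)


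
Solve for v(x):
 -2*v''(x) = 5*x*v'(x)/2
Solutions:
 v(x) = C1 + C2*erf(sqrt(10)*x/4)


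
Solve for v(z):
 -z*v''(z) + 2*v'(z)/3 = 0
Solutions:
 v(z) = C1 + C2*z^(5/3)


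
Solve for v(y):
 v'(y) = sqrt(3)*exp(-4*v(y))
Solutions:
 v(y) = log(-I*(C1 + 4*sqrt(3)*y)^(1/4))
 v(y) = log(I*(C1 + 4*sqrt(3)*y)^(1/4))
 v(y) = log(-(C1 + 4*sqrt(3)*y)^(1/4))
 v(y) = log(C1 + 4*sqrt(3)*y)/4


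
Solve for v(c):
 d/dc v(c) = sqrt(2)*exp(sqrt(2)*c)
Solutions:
 v(c) = C1 + exp(sqrt(2)*c)


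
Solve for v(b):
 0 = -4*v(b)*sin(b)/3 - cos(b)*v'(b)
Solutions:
 v(b) = C1*cos(b)^(4/3)


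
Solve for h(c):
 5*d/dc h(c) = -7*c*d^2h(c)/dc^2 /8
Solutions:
 h(c) = C1 + C2/c^(33/7)


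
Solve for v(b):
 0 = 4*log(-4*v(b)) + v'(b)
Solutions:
 Integral(1/(log(-_y) + 2*log(2)), (_y, v(b)))/4 = C1 - b


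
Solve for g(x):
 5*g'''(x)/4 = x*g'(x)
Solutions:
 g(x) = C1 + Integral(C2*airyai(10^(2/3)*x/5) + C3*airybi(10^(2/3)*x/5), x)


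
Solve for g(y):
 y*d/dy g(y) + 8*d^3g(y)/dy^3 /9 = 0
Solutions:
 g(y) = C1 + Integral(C2*airyai(-3^(2/3)*y/2) + C3*airybi(-3^(2/3)*y/2), y)


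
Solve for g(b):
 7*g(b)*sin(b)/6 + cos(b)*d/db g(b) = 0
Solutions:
 g(b) = C1*cos(b)^(7/6)


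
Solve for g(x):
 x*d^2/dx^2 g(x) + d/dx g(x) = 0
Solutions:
 g(x) = C1 + C2*log(x)


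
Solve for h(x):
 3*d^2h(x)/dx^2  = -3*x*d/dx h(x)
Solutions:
 h(x) = C1 + C2*erf(sqrt(2)*x/2)


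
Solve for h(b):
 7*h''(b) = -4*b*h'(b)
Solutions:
 h(b) = C1 + C2*erf(sqrt(14)*b/7)


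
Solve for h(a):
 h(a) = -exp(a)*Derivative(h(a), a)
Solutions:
 h(a) = C1*exp(exp(-a))


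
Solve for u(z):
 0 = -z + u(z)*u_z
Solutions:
 u(z) = -sqrt(C1 + z^2)
 u(z) = sqrt(C1 + z^2)


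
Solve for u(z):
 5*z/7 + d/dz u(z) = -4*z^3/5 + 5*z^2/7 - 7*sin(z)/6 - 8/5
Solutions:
 u(z) = C1 - z^4/5 + 5*z^3/21 - 5*z^2/14 - 8*z/5 + 7*cos(z)/6


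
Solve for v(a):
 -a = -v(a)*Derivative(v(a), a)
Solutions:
 v(a) = -sqrt(C1 + a^2)
 v(a) = sqrt(C1 + a^2)


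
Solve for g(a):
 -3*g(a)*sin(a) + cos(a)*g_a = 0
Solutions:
 g(a) = C1/cos(a)^3


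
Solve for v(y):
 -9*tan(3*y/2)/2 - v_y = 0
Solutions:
 v(y) = C1 + 3*log(cos(3*y/2))


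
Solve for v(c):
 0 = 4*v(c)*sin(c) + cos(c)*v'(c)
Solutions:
 v(c) = C1*cos(c)^4


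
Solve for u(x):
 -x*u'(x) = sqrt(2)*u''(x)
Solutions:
 u(x) = C1 + C2*erf(2^(1/4)*x/2)


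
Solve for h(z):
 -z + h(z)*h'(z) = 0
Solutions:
 h(z) = -sqrt(C1 + z^2)
 h(z) = sqrt(C1 + z^2)


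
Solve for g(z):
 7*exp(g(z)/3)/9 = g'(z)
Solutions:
 g(z) = 3*log(-1/(C1 + 7*z)) + 9*log(3)


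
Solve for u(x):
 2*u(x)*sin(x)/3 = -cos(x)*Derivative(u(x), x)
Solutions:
 u(x) = C1*cos(x)^(2/3)


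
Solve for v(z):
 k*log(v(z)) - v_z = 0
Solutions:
 li(v(z)) = C1 + k*z


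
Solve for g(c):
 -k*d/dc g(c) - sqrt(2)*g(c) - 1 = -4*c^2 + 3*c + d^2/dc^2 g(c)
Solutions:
 g(c) = C1*exp(c*(-k + sqrt(k^2 - 4*sqrt(2)))/2) + C2*exp(-c*(k + sqrt(k^2 - 4*sqrt(2)))/2) + 2*sqrt(2)*c^2 - 4*c*k - 3*sqrt(2)*c/2 + 2*sqrt(2)*k^2 + 3*k/2 - 4 - sqrt(2)/2


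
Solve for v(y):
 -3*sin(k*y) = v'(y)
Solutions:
 v(y) = C1 + 3*cos(k*y)/k


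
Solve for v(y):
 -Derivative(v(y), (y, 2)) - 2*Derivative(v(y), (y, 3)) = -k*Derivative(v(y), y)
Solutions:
 v(y) = C1 + C2*exp(y*(sqrt(8*k + 1) - 1)/4) + C3*exp(-y*(sqrt(8*k + 1) + 1)/4)


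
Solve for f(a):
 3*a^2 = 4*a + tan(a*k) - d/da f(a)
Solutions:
 f(a) = C1 - a^3 + 2*a^2 + Piecewise((-log(cos(a*k))/k, Ne(k, 0)), (0, True))


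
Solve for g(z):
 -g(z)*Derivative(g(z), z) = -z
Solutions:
 g(z) = -sqrt(C1 + z^2)
 g(z) = sqrt(C1 + z^2)


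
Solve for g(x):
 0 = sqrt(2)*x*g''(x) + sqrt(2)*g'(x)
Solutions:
 g(x) = C1 + C2*log(x)


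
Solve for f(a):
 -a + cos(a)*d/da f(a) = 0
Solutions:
 f(a) = C1 + Integral(a/cos(a), a)


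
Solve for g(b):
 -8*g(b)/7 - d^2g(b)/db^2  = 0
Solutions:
 g(b) = C1*sin(2*sqrt(14)*b/7) + C2*cos(2*sqrt(14)*b/7)


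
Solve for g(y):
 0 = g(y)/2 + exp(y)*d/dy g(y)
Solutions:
 g(y) = C1*exp(exp(-y)/2)


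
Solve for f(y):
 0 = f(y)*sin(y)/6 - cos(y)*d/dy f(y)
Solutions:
 f(y) = C1/cos(y)^(1/6)


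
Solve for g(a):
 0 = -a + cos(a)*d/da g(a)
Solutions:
 g(a) = C1 + Integral(a/cos(a), a)


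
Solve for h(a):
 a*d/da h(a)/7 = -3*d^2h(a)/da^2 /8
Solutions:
 h(a) = C1 + C2*erf(2*sqrt(21)*a/21)


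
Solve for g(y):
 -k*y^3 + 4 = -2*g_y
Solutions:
 g(y) = C1 + k*y^4/8 - 2*y


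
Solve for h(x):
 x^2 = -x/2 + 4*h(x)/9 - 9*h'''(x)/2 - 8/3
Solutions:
 h(x) = C3*exp(2*3^(2/3)*x/9) + 9*x^2/4 + 9*x/8 + (C1*sin(3^(1/6)*x/3) + C2*cos(3^(1/6)*x/3))*exp(-3^(2/3)*x/9) + 6


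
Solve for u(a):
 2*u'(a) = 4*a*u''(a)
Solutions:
 u(a) = C1 + C2*a^(3/2)


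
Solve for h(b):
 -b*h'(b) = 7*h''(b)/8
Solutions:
 h(b) = C1 + C2*erf(2*sqrt(7)*b/7)


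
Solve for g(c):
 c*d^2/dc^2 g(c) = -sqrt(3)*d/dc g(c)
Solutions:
 g(c) = C1 + C2*c^(1 - sqrt(3))


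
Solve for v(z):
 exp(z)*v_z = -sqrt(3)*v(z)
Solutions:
 v(z) = C1*exp(sqrt(3)*exp(-z))


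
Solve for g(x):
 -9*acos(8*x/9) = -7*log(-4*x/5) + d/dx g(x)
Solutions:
 g(x) = C1 + 7*x*log(-x) - 9*x*acos(8*x/9) - 7*x*log(5) - 7*x + 14*x*log(2) + 9*sqrt(81 - 64*x^2)/8


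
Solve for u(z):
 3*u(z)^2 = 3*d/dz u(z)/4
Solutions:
 u(z) = -1/(C1 + 4*z)


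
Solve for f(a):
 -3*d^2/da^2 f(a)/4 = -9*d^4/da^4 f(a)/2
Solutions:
 f(a) = C1 + C2*a + C3*exp(-sqrt(6)*a/6) + C4*exp(sqrt(6)*a/6)


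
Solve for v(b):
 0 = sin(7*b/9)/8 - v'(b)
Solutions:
 v(b) = C1 - 9*cos(7*b/9)/56


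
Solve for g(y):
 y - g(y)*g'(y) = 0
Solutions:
 g(y) = -sqrt(C1 + y^2)
 g(y) = sqrt(C1 + y^2)


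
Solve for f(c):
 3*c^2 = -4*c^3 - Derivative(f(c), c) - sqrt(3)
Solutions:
 f(c) = C1 - c^4 - c^3 - sqrt(3)*c


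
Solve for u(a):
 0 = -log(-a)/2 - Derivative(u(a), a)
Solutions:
 u(a) = C1 - a*log(-a)/2 + a/2


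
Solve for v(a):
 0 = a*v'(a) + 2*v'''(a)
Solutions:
 v(a) = C1 + Integral(C2*airyai(-2^(2/3)*a/2) + C3*airybi(-2^(2/3)*a/2), a)


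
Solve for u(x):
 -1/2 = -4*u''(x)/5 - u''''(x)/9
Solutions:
 u(x) = C1 + C2*x + C3*sin(6*sqrt(5)*x/5) + C4*cos(6*sqrt(5)*x/5) + 5*x^2/16


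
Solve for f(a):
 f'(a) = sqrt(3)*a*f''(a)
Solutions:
 f(a) = C1 + C2*a^(sqrt(3)/3 + 1)


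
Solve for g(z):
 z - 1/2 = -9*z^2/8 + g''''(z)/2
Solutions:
 g(z) = C1 + C2*z + C3*z^2 + C4*z^3 + z^6/160 + z^5/60 - z^4/24


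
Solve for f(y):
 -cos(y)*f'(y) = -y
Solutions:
 f(y) = C1 + Integral(y/cos(y), y)


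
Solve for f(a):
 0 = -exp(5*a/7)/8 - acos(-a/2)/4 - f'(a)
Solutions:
 f(a) = C1 - a*acos(-a/2)/4 - sqrt(4 - a^2)/4 - 7*exp(5*a/7)/40


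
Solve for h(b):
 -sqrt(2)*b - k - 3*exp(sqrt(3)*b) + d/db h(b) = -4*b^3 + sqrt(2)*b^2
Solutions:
 h(b) = C1 - b^4 + sqrt(2)*b^3/3 + sqrt(2)*b^2/2 + b*k + sqrt(3)*exp(sqrt(3)*b)


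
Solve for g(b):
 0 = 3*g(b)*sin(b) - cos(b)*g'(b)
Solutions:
 g(b) = C1/cos(b)^3


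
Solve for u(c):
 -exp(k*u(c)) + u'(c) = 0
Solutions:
 u(c) = Piecewise((log(-1/(C1*k + c*k))/k, Ne(k, 0)), (nan, True))
 u(c) = Piecewise((C1 + c, Eq(k, 0)), (nan, True))


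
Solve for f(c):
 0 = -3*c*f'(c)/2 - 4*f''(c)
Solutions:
 f(c) = C1 + C2*erf(sqrt(3)*c/4)


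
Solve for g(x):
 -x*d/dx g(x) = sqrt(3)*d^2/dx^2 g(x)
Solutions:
 g(x) = C1 + C2*erf(sqrt(2)*3^(3/4)*x/6)


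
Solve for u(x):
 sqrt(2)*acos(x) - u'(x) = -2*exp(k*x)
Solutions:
 u(x) = C1 + sqrt(2)*(x*acos(x) - sqrt(1 - x^2)) + 2*Piecewise((exp(k*x)/k, Ne(k, 0)), (x, True))


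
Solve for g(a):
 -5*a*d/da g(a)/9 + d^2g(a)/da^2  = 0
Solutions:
 g(a) = C1 + C2*erfi(sqrt(10)*a/6)


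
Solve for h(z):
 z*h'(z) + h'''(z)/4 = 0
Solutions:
 h(z) = C1 + Integral(C2*airyai(-2^(2/3)*z) + C3*airybi(-2^(2/3)*z), z)


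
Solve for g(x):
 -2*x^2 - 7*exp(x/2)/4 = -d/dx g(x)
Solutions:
 g(x) = C1 + 2*x^3/3 + 7*exp(x/2)/2


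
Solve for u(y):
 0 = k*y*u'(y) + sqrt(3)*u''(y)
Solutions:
 u(y) = Piecewise((-sqrt(2)*3^(1/4)*sqrt(pi)*C1*erf(sqrt(2)*3^(3/4)*sqrt(k)*y/6)/(2*sqrt(k)) - C2, (k > 0) | (k < 0)), (-C1*y - C2, True))


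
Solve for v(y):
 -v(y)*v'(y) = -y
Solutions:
 v(y) = -sqrt(C1 + y^2)
 v(y) = sqrt(C1 + y^2)


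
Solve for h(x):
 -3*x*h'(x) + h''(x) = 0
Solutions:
 h(x) = C1 + C2*erfi(sqrt(6)*x/2)


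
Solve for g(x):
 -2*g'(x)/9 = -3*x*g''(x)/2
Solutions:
 g(x) = C1 + C2*x^(31/27)


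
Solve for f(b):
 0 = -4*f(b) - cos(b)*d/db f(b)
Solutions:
 f(b) = C1*(sin(b)^2 - 2*sin(b) + 1)/(sin(b)^2 + 2*sin(b) + 1)


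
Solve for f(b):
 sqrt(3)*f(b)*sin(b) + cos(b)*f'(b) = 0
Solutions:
 f(b) = C1*cos(b)^(sqrt(3))


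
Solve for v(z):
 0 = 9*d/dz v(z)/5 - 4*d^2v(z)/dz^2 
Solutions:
 v(z) = C1 + C2*exp(9*z/20)


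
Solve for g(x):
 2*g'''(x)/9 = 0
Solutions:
 g(x) = C1 + C2*x + C3*x^2


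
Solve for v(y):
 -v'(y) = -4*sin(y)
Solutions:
 v(y) = C1 - 4*cos(y)


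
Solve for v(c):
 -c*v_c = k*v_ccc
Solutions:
 v(c) = C1 + Integral(C2*airyai(c*(-1/k)^(1/3)) + C3*airybi(c*(-1/k)^(1/3)), c)


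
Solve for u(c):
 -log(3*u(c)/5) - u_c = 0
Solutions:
 Integral(1/(log(_y) - log(5) + log(3)), (_y, u(c))) = C1 - c


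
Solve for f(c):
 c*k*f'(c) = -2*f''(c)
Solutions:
 f(c) = Piecewise((-sqrt(pi)*C1*erf(c*sqrt(k)/2)/sqrt(k) - C2, (k > 0) | (k < 0)), (-C1*c - C2, True))


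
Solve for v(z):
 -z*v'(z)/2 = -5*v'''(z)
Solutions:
 v(z) = C1 + Integral(C2*airyai(10^(2/3)*z/10) + C3*airybi(10^(2/3)*z/10), z)


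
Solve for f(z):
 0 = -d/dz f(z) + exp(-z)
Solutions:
 f(z) = C1 - exp(-z)


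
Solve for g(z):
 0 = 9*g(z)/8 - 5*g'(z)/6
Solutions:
 g(z) = C1*exp(27*z/20)


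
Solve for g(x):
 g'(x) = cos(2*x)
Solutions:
 g(x) = C1 + sin(2*x)/2


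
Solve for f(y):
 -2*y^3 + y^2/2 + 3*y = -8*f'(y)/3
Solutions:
 f(y) = C1 + 3*y^4/16 - y^3/16 - 9*y^2/16


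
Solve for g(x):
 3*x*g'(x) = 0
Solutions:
 g(x) = C1


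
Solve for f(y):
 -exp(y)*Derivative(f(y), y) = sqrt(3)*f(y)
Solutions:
 f(y) = C1*exp(sqrt(3)*exp(-y))


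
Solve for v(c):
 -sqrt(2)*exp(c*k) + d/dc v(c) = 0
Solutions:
 v(c) = C1 + sqrt(2)*exp(c*k)/k


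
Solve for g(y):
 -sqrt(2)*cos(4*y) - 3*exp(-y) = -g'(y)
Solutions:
 g(y) = C1 + sqrt(2)*sin(4*y)/4 - 3*exp(-y)


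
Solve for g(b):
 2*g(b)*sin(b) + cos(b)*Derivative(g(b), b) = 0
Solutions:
 g(b) = C1*cos(b)^2


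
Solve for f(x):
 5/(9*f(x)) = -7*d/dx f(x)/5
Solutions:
 f(x) = -sqrt(C1 - 350*x)/21
 f(x) = sqrt(C1 - 350*x)/21
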